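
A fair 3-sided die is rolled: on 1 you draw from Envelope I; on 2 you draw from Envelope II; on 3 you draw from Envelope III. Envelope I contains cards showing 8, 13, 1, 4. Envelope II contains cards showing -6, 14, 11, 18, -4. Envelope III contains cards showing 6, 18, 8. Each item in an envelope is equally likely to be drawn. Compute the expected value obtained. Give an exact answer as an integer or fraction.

E[X | Envelope I] = (8 + 13 + 1 + 4)/4 = 13/2
E[X | Envelope II] = (-6 + 14 + 11 + 18 − 4)/5 = 33/5
E[X | Envelope III] = (6 + 18 + 8)/3 = 32/3
E[X] = (1/3)·13/2 + (1/3)·33/5 + (1/3)·32/3 = 713/90

713/90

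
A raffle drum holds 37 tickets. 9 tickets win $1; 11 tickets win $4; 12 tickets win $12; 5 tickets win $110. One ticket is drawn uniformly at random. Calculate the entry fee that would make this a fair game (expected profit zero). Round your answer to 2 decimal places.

$20.19

E[payout] = (9/37)·1 + (11/37)·4 + (12/37)·12 + (5/37)·110 = 747/37
Fair fee = E[payout] = 747/37 ≈ $20.19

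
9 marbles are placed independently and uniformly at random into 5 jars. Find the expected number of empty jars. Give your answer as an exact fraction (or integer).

262144/390625

Let Xⱼ=1 if jar j is empty. P(Xⱼ=1) = ((5-1)/5)^9 = 262144/1953125.
By linearity, E[#empty] = 5·262144/1953125 = 262144/390625.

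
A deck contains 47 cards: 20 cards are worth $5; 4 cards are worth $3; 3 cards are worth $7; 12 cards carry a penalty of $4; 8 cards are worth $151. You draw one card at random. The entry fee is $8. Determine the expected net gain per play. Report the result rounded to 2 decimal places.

E[payout] = (20/47)·5 + (4/47)·3 + (3/47)·7 + (12/47)·(-4) + (8/47)·151 = 1293/47
Expected profit = 1293/47 − 8 = 917/47 ≈ $19.51

$19.51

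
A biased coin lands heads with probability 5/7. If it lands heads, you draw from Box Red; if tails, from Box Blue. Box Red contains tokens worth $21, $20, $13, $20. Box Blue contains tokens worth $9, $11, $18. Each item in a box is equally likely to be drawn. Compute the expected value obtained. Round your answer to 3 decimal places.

E[X | Box Red] = (21 + 20 + 13 + 20)/4 = 37/2
E[X | Box Blue] = (9 + 11 + 18)/3 = 38/3
E[X] = (5/7)·37/2 + (2/7)·38/3 = 101/6 ≈ 16.833

$16.833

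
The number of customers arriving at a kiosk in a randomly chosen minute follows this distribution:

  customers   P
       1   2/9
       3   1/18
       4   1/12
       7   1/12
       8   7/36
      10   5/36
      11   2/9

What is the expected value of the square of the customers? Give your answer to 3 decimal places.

E[X²] = (2/9)·1 + (1/18)·9 + (1/12)·16 + (1/12)·49 + (7/36)·64 + (5/36)·100 + (2/9)·121
     = 2137/36 ≈ 59.361

59.361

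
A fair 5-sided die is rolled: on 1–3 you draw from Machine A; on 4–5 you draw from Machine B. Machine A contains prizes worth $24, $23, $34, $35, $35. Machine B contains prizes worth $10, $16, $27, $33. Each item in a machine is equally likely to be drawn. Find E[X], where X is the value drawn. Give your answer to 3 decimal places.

$26.720

E[X | Machine A] = (24 + 23 + 34 + 35 + 35)/5 = 151/5
E[X | Machine B] = (10 + 16 + 27 + 33)/4 = 43/2
E[X] = (3/5)·151/5 + (2/5)·43/2 = 668/25 ≈ 26.720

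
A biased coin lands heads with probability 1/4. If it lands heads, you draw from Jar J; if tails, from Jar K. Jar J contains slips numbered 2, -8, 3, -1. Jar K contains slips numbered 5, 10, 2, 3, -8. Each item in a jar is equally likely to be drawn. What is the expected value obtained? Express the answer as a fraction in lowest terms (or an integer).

31/20

E[X | Jar J] = (2 − 8 + 3 − 1)/4 = -1
E[X | Jar K] = (5 + 10 + 2 + 3 − 8)/5 = 12/5
E[X] = (1/4)·(-1) + (3/4)·12/5 = 31/20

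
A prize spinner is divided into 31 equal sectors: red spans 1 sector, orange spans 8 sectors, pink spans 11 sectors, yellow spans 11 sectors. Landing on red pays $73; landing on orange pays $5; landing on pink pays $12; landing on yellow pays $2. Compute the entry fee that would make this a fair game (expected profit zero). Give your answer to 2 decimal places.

E[payout] = (1/31)·73 + (8/31)·5 + (11/31)·12 + (11/31)·2 = 267/31
Fair fee = E[payout] = 267/31 ≈ $8.61

$8.61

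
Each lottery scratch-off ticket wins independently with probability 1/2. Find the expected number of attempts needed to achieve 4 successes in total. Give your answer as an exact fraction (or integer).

8

By linearity (sum of 4 independent geometric waits), E[trials] = 4/p = 4/(1/2) = 8.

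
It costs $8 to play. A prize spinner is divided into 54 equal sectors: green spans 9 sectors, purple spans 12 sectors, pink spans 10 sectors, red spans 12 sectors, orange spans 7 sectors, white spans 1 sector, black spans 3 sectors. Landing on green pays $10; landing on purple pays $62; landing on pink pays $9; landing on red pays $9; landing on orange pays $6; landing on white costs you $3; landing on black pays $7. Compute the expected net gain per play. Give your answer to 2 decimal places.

$12.22

E[payout] = (9/54)·10 + (12/54)·62 + (10/54)·9 + (12/54)·9 + (7/54)·6 + (1/54)·(-3) + (3/54)·7 = 182/9
Expected profit = 182/9 − 8 = 110/9 ≈ $12.22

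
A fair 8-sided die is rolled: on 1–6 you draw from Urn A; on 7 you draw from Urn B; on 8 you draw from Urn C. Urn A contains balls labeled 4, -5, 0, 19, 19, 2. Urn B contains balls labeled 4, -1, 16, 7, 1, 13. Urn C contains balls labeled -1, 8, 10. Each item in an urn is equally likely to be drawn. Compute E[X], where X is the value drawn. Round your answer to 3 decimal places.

6.417

E[X | Urn A] = (4 − 5 + 0 + 19 + 19 + 2)/6 = 13/2
E[X | Urn B] = (4 − 1 + 16 + 7 + 1 + 13)/6 = 20/3
E[X | Urn C] = (-1 + 8 + 10)/3 = 17/3
E[X] = (3/4)·13/2 + (1/8)·20/3 + (1/8)·17/3 = 77/12 ≈ 6.417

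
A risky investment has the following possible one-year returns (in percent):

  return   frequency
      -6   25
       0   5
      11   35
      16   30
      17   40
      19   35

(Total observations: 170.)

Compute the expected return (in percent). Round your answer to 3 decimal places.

Total = 170, so P(return=-6) = 25/170, etc.
E[X] = (5/34)·(-6) + (1/34)·0 + (7/34)·11 + (3/17)·16 + (4/17)·17 + (7/34)·19
     = 206/17 ≈ 12.118

12.118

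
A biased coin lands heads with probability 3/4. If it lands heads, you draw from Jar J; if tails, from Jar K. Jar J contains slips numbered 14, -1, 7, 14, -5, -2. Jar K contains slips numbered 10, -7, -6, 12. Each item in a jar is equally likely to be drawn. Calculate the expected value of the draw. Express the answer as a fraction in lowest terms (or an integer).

E[X | Jar J] = (14 − 1 + 7 + 14 − 5 − 2)/6 = 9/2
E[X | Jar K] = (10 − 7 − 6 + 12)/4 = 9/4
E[X] = (3/4)·9/2 + (1/4)·9/4 = 63/16

63/16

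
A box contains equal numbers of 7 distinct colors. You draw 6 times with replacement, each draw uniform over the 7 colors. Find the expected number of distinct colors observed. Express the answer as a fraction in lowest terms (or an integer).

70993/16807

Let Xⱼ=1 if type j appears at least once. P(Xⱼ=1) = 1 − ((7−1)/7)^6 = 70993/117649.
E[#distinct] = 7·70993/117649 = 70993/16807.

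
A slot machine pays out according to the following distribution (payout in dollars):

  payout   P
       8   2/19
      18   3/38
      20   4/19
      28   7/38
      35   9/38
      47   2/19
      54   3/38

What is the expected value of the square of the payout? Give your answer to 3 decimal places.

1013.816

E[X²] = (2/19)·64 + (3/38)·324 + (4/19)·400 + (7/38)·784 + (9/38)·1225 + (2/19)·2209 + (3/38)·2916
     = 38525/38 ≈ 1013.816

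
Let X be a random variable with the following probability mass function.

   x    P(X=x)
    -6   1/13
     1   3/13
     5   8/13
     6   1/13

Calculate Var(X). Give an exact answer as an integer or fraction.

1726/169

E[X] = (1/13)·(-6) + (3/13)·1 + (8/13)·5 + (1/13)·6 = 43/13
E[X²] = (1/13)·36 + (3/13)·1 + (8/13)·25 + (1/13)·36 = 275/13
Var(X) = 275/13 − (43/13)² = 1726/169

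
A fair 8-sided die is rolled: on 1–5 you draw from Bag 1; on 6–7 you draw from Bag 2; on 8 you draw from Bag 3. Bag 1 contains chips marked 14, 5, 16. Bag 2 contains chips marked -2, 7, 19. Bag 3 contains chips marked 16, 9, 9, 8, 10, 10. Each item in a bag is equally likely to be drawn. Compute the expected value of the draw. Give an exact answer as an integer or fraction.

127/12

E[X | Bag 1] = (14 + 5 + 16)/3 = 35/3
E[X | Bag 2] = (-2 + 7 + 19)/3 = 8
E[X | Bag 3] = (16 + 9 + 9 + 8 + 10 + 10)/6 = 31/3
E[X] = (5/8)·35/3 + (1/4)·8 + (1/8)·31/3 = 127/12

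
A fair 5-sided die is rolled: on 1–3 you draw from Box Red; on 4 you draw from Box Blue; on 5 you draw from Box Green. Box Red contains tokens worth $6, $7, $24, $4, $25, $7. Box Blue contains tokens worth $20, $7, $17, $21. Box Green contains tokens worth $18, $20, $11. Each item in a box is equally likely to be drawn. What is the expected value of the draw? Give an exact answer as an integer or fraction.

829/60 dollars

E[X | Box Red] = (6 + 7 + 24 + 4 + 25 + 7)/6 = 73/6
E[X | Box Blue] = (20 + 7 + 17 + 21)/4 = 65/4
E[X | Box Green] = (18 + 20 + 11)/3 = 49/3
E[X] = (3/5)·73/6 + (1/5)·65/4 + (1/5)·49/3 = 829/60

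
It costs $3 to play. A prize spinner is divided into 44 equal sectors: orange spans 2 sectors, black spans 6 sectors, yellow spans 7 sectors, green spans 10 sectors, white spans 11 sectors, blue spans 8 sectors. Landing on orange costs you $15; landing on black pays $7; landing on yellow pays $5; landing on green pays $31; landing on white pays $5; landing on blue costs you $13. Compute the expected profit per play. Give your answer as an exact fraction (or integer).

$4

E[payout] = (2/44)·(-15) + (6/44)·7 + (7/44)·5 + (10/44)·31 + (11/44)·5 + (8/44)·(-13) = 7
Expected profit = 7 − 3 = 4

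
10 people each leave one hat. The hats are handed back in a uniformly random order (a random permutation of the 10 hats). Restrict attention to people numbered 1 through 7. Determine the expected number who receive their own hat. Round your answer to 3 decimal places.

Let Xᵢ = 1 if person i gets their own hat. For each i, P(Xᵢ=1) = 1/10.
By linearity of expectation, E[X₁+…+X_7] = 7·(1/10) = 7/10.
≈ 0.700

0.700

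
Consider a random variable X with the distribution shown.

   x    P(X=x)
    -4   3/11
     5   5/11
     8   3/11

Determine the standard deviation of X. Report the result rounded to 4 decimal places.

E[X] = 37/11, E[X²] = 365/11
Var(X) = E[X²] − (E[X])² = 365/11 − 1369/121 = 2646/121
SD(X) = √(2646/121) ≈ 4.6763

4.6763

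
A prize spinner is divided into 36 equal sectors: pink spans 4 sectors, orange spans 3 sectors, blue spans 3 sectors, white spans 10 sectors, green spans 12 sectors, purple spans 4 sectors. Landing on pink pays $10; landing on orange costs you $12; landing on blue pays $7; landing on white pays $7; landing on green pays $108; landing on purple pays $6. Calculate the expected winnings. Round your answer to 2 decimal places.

$39.31

E[payout] = (4/36)·10 + (3/36)·(-12) + (3/36)·7 + (10/36)·7 + (12/36)·108 + (4/36)·6 = 1415/36
≈ $39.31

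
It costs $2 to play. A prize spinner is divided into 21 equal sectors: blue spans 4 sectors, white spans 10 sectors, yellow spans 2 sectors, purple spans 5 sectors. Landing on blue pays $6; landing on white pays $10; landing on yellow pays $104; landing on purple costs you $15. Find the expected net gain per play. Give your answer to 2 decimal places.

E[payout] = (4/21)·6 + (10/21)·10 + (2/21)·104 + (5/21)·(-15) = 257/21
Expected profit = 257/21 − 2 = 215/21 ≈ $10.24

$10.24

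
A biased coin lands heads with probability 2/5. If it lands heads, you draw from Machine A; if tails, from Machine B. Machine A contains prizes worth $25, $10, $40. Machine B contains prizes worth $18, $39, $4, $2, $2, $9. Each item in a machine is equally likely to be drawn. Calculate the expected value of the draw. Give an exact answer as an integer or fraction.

87/5 dollars

E[X | Machine A] = (25 + 10 + 40)/3 = 25
E[X | Machine B] = (18 + 39 + 4 + 2 + 2 + 9)/6 = 37/3
E[X] = (2/5)·25 + (3/5)·37/3 = 87/5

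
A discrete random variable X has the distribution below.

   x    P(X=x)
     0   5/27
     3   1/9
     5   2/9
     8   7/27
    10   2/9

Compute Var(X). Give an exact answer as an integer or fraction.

9050/729

E[X] = (5/27)·0 + (1/9)·3 + (2/9)·5 + (7/27)·8 + (2/9)·10 = 155/27
E[X²] = (5/27)·0 + (1/9)·9 + (2/9)·25 + (7/27)·64 + (2/9)·100 = 1225/27
Var(X) = 1225/27 − (155/27)² = 9050/729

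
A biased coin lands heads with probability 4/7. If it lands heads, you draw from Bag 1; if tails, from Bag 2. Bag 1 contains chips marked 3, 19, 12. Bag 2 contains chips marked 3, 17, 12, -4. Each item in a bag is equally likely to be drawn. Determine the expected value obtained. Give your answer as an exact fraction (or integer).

E[X | Bag 1] = (3 + 19 + 12)/3 = 34/3
E[X | Bag 2] = (3 + 17 + 12 − 4)/4 = 7
E[X] = (4/7)·34/3 + (3/7)·7 = 199/21

199/21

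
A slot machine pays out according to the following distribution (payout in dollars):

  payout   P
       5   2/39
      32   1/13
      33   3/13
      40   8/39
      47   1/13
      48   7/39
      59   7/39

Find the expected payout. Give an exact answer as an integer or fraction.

E[X] = (2/39)·5 + (1/13)·32 + (3/13)·33 + (8/39)·40 + (1/13)·47 + (7/39)·48 + (7/39)·59
     = 1613/39

1613/39 dollars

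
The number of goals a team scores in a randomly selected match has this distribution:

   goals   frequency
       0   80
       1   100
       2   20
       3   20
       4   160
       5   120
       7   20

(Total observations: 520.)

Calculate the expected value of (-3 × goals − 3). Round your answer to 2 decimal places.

Total = 520, so P(goals=0) = 80/520, etc.
E[-3x-3] = (2/13)·(-3) + (5/26)·(-6) + (1/26)·(-9) + (1/26)·(-12) + (4/13)·(-15) + (3/13)·(-18) + (1/26)·(-24)
     = -315/26 ≈ -12.12

-12.12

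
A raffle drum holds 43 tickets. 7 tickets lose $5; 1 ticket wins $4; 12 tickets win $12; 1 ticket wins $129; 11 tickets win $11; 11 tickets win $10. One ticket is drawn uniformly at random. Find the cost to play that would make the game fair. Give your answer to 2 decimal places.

$11.00

E[payout] = (7/43)·(-5) + (1/43)·4 + (12/43)·12 + (1/43)·129 + (11/43)·11 + (11/43)·10 = 11
Fair fee = E[payout] = 11 ≈ $11.00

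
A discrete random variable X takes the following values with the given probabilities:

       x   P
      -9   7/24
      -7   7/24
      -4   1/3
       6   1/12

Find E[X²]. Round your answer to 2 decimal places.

E[X²] = (7/24)·81 + (7/24)·49 + (1/3)·16 + (1/12)·36
     = 185/4 ≈ 46.25

46.25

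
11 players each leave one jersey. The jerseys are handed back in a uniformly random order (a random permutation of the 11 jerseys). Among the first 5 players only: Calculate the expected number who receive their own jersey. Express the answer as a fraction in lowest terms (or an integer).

5/11

Let Xᵢ = 1 if person i gets their own jersey. For each i, P(Xᵢ=1) = 1/11.
By linearity of expectation, E[X₁+…+X_5] = 5·(1/11) = 5/11.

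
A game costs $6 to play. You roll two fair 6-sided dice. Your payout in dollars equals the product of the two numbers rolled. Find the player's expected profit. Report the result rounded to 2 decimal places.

Distribution of the product of the two numbers rolled: 1 w.p. 1/36, 2 w.p. 1/18, 3 w.p. 1/18, 4 w.p. 1/12, 5 w.p. 1/18, 6 w.p. 1/9, …
E[payout] = (1/36)·1 + (1/18)·2 + (1/18)·3 + (1/12)·4 + (1/18)·5 + (1/9)·6 + (1/18)·8 + (1/36)·9 + (1/18)·10 + (1/9)·12 + (1/18)·15 + (1/36)·16 + (1/18)·18 + (1/18)·20 + (1/18)·24 + (1/36)·25 + (1/18)·30 + (1/36)·36 = 49/4
Expected profit = 49/4 − 6 = 25/4 ≈ $6.25

$6.25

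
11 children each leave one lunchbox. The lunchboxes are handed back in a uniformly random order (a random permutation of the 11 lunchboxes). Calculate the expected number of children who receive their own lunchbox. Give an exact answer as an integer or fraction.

1

Let Xᵢ = 1 if person i gets their own lunchbox. For each i, P(Xᵢ=1) = 1/11.
By linearity of expectation, E[X₁+…+X_11] = 11·(1/11) = 1.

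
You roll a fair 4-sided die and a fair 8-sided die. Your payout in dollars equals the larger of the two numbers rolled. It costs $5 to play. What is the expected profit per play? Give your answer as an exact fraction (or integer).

-3/16 dollars

Distribution of the larger of the two numbers rolled: 1 w.p. 1/32, 2 w.p. 3/32, 3 w.p. 5/32, 4 w.p. 7/32, 5 w.p. 1/8, 6 w.p. 1/8, …
E[payout] = (1/32)·1 + (3/32)·2 + (5/32)·3 + (7/32)·4 + (1/8)·5 + (1/8)·6 + (1/8)·7 + (1/8)·8 = 77/16
Expected profit = 77/16 − 5 = -3/16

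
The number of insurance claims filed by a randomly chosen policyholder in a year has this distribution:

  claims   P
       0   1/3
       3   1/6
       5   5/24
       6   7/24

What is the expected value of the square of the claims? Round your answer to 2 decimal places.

17.21

E[X²] = (1/3)·0 + (1/6)·9 + (5/24)·25 + (7/24)·36
     = 413/24 ≈ 17.21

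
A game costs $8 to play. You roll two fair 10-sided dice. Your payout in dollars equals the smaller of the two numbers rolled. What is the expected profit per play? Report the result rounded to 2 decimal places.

-$4.15

Distribution of the smaller of the two numbers rolled: 1 w.p. 19/100, 2 w.p. 17/100, 3 w.p. 3/20, 4 w.p. 13/100, 5 w.p. 11/100, 6 w.p. 9/100, …
E[payout] = (19/100)·1 + (17/100)·2 + (3/20)·3 + (13/100)·4 + (11/100)·5 + (9/100)·6 + (7/100)·7 + (1/20)·8 + (3/100)·9 + (1/100)·10 = 77/20
Expected profit = 77/20 − 8 = -83/20 ≈ -$4.15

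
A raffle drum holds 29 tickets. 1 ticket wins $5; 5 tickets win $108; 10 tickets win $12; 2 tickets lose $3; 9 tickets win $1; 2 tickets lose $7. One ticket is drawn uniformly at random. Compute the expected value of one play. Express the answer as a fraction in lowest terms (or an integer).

654/29 dollars

E[payout] = (1/29)·5 + (5/29)·108 + (10/29)·12 + (2/29)·(-3) + (9/29)·1 + (2/29)·(-7) = 654/29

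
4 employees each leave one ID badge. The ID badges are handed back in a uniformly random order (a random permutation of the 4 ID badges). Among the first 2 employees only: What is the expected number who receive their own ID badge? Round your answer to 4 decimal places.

Let Xᵢ = 1 if person i gets their own ID badge. For each i, P(Xᵢ=1) = 1/4.
By linearity of expectation, E[X₁+…+X_2] = 2·(1/4) = 1/2.
≈ 0.5000

0.5000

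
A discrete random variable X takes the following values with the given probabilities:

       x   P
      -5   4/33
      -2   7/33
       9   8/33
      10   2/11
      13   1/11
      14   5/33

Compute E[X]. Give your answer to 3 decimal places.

E[X] = (4/33)·(-5) + (7/33)·(-2) + (8/33)·9 + (2/11)·10 + (1/11)·13 + (5/33)·14
     = 69/11 ≈ 6.273

6.273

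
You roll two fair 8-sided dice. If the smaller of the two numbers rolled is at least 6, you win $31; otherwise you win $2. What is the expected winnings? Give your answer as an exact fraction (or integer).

389/64 dollars

E[payout] = (55/64)·2 + (9/64)·31 = 389/64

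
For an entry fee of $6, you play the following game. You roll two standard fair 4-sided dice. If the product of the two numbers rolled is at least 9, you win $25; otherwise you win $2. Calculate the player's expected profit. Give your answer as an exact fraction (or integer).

7/4 dollars

E[payout] = (3/4)·2 + (1/4)·25 = 31/4
Expected profit = 31/4 − 6 = 7/4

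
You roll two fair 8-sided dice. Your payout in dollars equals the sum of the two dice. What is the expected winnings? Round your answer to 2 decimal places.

$9.00

Distribution of the sum of the two dice: 2 w.p. 1/64, 3 w.p. 1/32, 4 w.p. 3/64, 5 w.p. 1/16, 6 w.p. 5/64, 7 w.p. 3/32, …
E[payout] = (1/64)·2 + (1/32)·3 + (3/64)·4 + (1/16)·5 + (5/64)·6 + (3/32)·7 + (7/64)·8 + (1/8)·9 + (7/64)·10 + (3/32)·11 + (5/64)·12 + (1/16)·13 + (3/64)·14 + (1/32)·15 + (1/64)·16 = 9
≈ $9.00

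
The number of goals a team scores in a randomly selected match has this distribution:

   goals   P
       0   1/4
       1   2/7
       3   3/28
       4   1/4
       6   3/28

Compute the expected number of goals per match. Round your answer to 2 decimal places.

E[X] = (1/4)·0 + (2/7)·1 + (3/28)·3 + (1/4)·4 + (3/28)·6
     = 9/4 ≈ 2.25

2.25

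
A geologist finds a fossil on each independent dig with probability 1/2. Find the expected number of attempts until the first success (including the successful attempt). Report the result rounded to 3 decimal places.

For a geometric distribution, E[trials] = 1/p = 1/(1/2) = 2.
≈ 2.000

2.000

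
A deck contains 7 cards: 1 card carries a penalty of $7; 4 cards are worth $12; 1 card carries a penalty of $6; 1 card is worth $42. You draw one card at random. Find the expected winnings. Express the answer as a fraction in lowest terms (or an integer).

$11

E[payout] = (1/7)·(-7) + (4/7)·12 + (1/7)·(-6) + (1/7)·42 = 11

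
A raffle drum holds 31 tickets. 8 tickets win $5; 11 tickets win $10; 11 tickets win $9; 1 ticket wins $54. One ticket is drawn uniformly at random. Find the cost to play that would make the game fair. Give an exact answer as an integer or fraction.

303/31 dollars

E[payout] = (8/31)·5 + (11/31)·10 + (11/31)·9 + (1/31)·54 = 303/31
Fair fee = E[payout] = 303/31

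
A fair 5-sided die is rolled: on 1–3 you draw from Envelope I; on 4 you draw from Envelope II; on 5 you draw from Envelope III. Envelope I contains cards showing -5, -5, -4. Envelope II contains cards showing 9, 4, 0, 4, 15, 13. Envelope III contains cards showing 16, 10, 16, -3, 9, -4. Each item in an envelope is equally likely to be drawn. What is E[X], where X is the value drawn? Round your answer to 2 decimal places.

E[X | Envelope I] = (-5 − 5 − 4)/3 = -14/3
E[X | Envelope II] = (9 + 4 + 0 + 4 + 15 + 13)/6 = 15/2
E[X | Envelope III] = (16 + 10 + 16 − 3 + 9 − 4)/6 = 22/3
E[X] = (3/5)·(-14/3) + (1/5)·15/2 + (1/5)·22/3 = 1/6 ≈ 0.17

0.17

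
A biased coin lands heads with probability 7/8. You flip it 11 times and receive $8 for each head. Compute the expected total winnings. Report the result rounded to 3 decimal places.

E[#heads] = 11·7/8 = 77/8 (linearity over flips).
E[winnings] = 8·77/8 = 77.
≈ 77.000

$77.000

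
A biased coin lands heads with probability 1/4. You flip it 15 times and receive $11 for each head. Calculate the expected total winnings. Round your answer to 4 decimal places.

E[#heads] = 15·1/4 = 15/4 (linearity over flips).
E[winnings] = 11·15/4 = 165/4.
≈ 41.2500

$41.2500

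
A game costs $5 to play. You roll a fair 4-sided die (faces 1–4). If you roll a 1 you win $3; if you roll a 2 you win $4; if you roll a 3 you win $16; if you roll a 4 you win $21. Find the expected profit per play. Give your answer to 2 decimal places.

$6.00

E[payout] = (1/4)·3 + (1/4)·4 + (1/4)·16 + (1/4)·21 = 11
Expected profit = 11 − 5 = 6 ≈ $6.00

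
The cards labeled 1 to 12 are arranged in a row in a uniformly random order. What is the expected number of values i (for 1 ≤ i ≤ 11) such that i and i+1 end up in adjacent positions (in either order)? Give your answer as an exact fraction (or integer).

11/6

For each i ∈ {1,…,11}, let Xᵢ = 1 if i and i+1 are adjacent. P(Xᵢ=1) = 2·(12−1)!/12! = 2/12.
By linearity, E[ΣXᵢ] = (11)·(2/12) = 11/6.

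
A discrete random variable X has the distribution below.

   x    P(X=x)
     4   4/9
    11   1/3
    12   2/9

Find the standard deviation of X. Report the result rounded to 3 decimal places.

E[X] = 73/9, E[X²] = 715/9
Var(X) = E[X²] − (E[X])² = 715/9 − 5329/81 = 1106/81
SD(X) = √(1106/81) ≈ 3.695

3.695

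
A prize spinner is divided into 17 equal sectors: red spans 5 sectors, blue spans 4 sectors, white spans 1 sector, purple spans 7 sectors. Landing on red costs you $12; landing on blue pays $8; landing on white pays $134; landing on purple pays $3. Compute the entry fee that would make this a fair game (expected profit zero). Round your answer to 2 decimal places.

$7.47

E[payout] = (5/17)·(-12) + (4/17)·8 + (1/17)·134 + (7/17)·3 = 127/17
Fair fee = E[payout] = 127/17 ≈ $7.47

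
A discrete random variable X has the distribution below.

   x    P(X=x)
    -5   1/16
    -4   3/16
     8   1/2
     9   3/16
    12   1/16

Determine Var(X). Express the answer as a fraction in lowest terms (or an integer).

E[X] = (1/16)·(-5) + (3/16)·(-4) + (1/2)·8 + (3/16)·9 + (1/16)·12 = 43/8
E[X²] = (1/16)·25 + (3/16)·16 + (1/2)·64 + (3/16)·81 + (1/16)·144 = 243/4
Var(X) = 243/4 − (43/8)² = 2039/64

2039/64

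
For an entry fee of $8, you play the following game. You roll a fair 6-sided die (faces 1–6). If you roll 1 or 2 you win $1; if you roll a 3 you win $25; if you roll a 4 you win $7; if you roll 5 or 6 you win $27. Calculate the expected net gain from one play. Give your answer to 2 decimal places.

$6.67

E[payout] = (1/3)·1 + (1/6)·7 + (1/6)·25 + (1/3)·27 = 44/3
Expected profit = 44/3 − 8 = 20/3 ≈ $6.67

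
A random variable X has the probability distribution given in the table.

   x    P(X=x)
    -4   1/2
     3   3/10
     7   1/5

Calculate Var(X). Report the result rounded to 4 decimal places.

E[X] = (1/2)·(-4) + (3/10)·3 + (1/5)·7 = 3/10
E[X²] = (1/2)·16 + (3/10)·9 + (1/5)·49 = 41/2
Var(X) = 41/2 − (3/10)² = 2041/100 ≈ 20.4100

20.4100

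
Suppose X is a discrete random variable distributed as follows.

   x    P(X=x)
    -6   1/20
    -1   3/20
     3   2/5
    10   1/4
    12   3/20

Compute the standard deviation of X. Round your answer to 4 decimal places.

5.1621

E[X] = 101/20, E[X²] = 1043/20
Var(X) = E[X²] − (E[X])² = 1043/20 − 10201/400 = 10659/400
SD(X) = √(10659/400) ≈ 5.1621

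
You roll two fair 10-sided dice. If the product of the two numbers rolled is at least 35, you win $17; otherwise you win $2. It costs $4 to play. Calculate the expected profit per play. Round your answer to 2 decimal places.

E[payout] = (63/100)·2 + (37/100)·17 = 151/20
Expected profit = 151/20 − 4 = 71/20 ≈ $3.55

$3.55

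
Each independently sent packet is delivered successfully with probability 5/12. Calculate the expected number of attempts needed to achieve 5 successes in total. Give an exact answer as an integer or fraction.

By linearity (sum of 5 independent geometric waits), E[trials] = 5/p = 5/(5/12) = 12.

12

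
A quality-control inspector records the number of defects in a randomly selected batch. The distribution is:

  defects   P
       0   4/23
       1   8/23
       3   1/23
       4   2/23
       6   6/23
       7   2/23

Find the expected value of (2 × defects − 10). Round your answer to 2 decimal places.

-4.00

E[2x-10] = (4/23)·(-10) + (8/23)·(-8) + (1/23)·(-4) + (2/23)·(-2) + (6/23)·2 + (2/23)·4
     = -4 ≈ -4.00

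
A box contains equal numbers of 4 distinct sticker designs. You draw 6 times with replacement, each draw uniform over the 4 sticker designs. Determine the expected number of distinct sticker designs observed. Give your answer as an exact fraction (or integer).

3367/1024

Let Xⱼ=1 if type j appears at least once. P(Xⱼ=1) = 1 − ((4−1)/4)^6 = 3367/4096.
E[#distinct] = 4·3367/4096 = 3367/1024.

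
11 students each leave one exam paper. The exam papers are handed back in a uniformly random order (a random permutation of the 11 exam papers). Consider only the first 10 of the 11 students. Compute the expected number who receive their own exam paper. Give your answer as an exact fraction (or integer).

Let Xᵢ = 1 if person i gets their own exam paper. For each i, P(Xᵢ=1) = 1/11.
By linearity of expectation, E[X₁+…+X_10] = 10·(1/11) = 10/11.

10/11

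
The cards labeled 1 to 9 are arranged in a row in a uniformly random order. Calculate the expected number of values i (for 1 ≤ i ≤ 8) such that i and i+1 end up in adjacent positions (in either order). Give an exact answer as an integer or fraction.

For each i ∈ {1,…,8}, let Xᵢ = 1 if i and i+1 are adjacent. P(Xᵢ=1) = 2·(9−1)!/9! = 2/9.
By linearity, E[ΣXᵢ] = (8)·(2/9) = 16/9.

16/9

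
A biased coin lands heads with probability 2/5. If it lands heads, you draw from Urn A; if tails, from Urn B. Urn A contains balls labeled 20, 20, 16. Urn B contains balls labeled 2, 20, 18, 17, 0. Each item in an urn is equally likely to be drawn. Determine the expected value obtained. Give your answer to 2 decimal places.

E[X | Urn A] = (20 + 20 + 16)/3 = 56/3
E[X | Urn B] = (2 + 20 + 18 + 17 + 0)/5 = 57/5
E[X] = (2/5)·56/3 + (3/5)·57/5 = 1073/75 ≈ 14.31

14.31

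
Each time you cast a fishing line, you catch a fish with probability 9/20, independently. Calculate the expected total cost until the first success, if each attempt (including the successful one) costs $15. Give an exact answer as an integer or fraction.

100/3 dollars

E[#attempts] = 1/p = 20/9; E[cost] = 15·20/9 = 100/3.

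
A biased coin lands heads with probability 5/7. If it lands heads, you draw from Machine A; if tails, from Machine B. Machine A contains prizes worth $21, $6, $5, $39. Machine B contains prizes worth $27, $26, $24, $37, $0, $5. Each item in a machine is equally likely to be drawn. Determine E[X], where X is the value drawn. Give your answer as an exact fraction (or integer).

E[X | Machine A] = (21 + 6 + 5 + 39)/4 = 71/4
E[X | Machine B] = (27 + 26 + 24 + 37 + 0 + 5)/6 = 119/6
E[X] = (5/7)·71/4 + (2/7)·119/6 = 1541/84

1541/84 dollars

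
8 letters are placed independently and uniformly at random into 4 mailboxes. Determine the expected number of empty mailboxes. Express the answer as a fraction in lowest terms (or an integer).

6561/16384

Let Xⱼ=1 if mailbox j is empty. P(Xⱼ=1) = ((4-1)/4)^8 = 6561/65536.
By linearity, E[#empty] = 4·6561/65536 = 6561/16384.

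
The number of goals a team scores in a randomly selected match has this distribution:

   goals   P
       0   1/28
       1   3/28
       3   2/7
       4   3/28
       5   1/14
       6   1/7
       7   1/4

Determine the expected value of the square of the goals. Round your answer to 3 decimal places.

E[X²] = (1/28)·0 + (3/28)·1 + (2/7)·9 + (3/28)·16 + (1/14)·25 + (1/7)·36 + (1/4)·49
     = 165/7 ≈ 23.571

23.571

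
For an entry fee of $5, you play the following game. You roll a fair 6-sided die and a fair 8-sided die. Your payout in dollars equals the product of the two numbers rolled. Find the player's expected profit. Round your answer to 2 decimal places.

$10.75

Distribution of the product of the two numbers rolled: 1 w.p. 1/48, 2 w.p. 1/24, 3 w.p. 1/24, 4 w.p. 1/16, 5 w.p. 1/24, 6 w.p. 1/12, …
E[payout] = (1/48)·1 + (1/24)·2 + (1/24)·3 + (1/16)·4 + (1/24)·5 + (1/12)·6 + (1/48)·7 + (1/16)·8 + (1/48)·9 + (1/24)·10 + (1/12)·12 + (1/48)·14 + (1/24)·15 + (1/24)·16 + (1/24)·18 + (1/24)·20 + (1/48)·21 + (1/16)·24 + (1/48)·25 + (1/48)·28 + (1/24)·30 + (1/48)·32 + (1/48)·35 + (1/48)·36 + (1/48)·40 + (1/48)·42 + (1/48)·48 = 63/4
Expected profit = 63/4 − 5 = 43/4 ≈ $10.75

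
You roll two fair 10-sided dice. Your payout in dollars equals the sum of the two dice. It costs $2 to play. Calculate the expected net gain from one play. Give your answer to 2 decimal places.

Distribution of the sum of the two dice: 2 w.p. 1/100, 3 w.p. 1/50, 4 w.p. 3/100, 5 w.p. 1/25, 6 w.p. 1/20, 7 w.p. 3/50, …
E[payout] = (1/100)·2 + (1/50)·3 + (3/100)·4 + (1/25)·5 + (1/20)·6 + (3/50)·7 + (7/100)·8 + (2/25)·9 + (9/100)·10 + (1/10)·11 + (9/100)·12 + (2/25)·13 + (7/100)·14 + (3/50)·15 + (1/20)·16 + (1/25)·17 + (3/100)·18 + (1/50)·19 + (1/100)·20 = 11
Expected profit = 11 − 2 = 9 ≈ $9.00

$9.00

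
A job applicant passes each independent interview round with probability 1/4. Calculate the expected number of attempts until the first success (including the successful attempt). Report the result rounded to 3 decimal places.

For a geometric distribution, E[trials] = 1/p = 1/(1/4) = 4.
≈ 4.000

4.000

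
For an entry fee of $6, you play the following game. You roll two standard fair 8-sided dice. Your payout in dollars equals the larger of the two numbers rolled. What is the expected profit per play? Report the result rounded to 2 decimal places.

Distribution of the larger of the two numbers rolled: 1 w.p. 1/64, 2 w.p. 3/64, 3 w.p. 5/64, 4 w.p. 7/64, 5 w.p. 9/64, 6 w.p. 11/64, …
E[payout] = (1/64)·1 + (3/64)·2 + (5/64)·3 + (7/64)·4 + (9/64)·5 + (11/64)·6 + (13/64)·7 + (15/64)·8 = 93/16
Expected profit = 93/16 − 6 = -3/16 ≈ -$0.19

-$0.19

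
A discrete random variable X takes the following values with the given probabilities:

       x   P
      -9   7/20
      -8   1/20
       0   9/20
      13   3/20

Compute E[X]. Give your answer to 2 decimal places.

-1.60

E[X] = (7/20)·(-9) + (1/20)·(-8) + (9/20)·0 + (3/20)·13
     = -8/5 ≈ -1.60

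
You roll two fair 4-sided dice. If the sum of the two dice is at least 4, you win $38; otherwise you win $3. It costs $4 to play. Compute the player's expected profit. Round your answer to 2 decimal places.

E[payout] = (3/16)·3 + (13/16)·38 = 503/16
Expected profit = 503/16 − 4 = 439/16 ≈ $27.44

$27.44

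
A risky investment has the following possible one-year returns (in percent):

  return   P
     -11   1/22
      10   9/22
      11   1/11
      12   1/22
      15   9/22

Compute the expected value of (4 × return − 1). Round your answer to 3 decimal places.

44.091

E[4x-1] = (1/22)·(-45) + (9/22)·39 + (1/11)·43 + (1/22)·47 + (9/22)·59
     = 485/11 ≈ 44.091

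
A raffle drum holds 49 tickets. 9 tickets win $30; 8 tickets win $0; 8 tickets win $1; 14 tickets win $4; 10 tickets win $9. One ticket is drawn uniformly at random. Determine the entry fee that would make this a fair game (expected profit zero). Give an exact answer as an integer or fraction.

424/49 dollars

E[payout] = (9/49)·30 + (8/49)·0 + (8/49)·1 + (14/49)·4 + (10/49)·9 = 424/49
Fair fee = E[payout] = 424/49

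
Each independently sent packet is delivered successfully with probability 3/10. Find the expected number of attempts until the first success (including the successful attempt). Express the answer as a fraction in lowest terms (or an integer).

For a geometric distribution, E[trials] = 1/p = 1/(3/10) = 10/3.

10/3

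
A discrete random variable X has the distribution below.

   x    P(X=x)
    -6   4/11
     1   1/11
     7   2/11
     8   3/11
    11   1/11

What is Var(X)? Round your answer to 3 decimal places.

E[X] = (4/11)·(-6) + (1/11)·1 + (2/11)·7 + (3/11)·8 + (1/11)·11 = 26/11
E[X²] = (4/11)·36 + (1/11)·1 + (2/11)·49 + (3/11)·64 + (1/11)·121 = 556/11
Var(X) = 556/11 − (26/11)² = 5440/121 ≈ 44.959

44.959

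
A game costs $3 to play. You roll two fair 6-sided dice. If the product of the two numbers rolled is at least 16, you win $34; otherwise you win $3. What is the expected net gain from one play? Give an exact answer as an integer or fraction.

E[payout] = (25/36)·3 + (11/36)·34 = 449/36
Expected profit = 449/36 − 3 = 341/36

341/36 dollars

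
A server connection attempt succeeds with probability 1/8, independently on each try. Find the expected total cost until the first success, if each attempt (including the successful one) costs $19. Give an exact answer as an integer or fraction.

E[#attempts] = 1/p = 8; E[cost] = 19·8 = 152.

$152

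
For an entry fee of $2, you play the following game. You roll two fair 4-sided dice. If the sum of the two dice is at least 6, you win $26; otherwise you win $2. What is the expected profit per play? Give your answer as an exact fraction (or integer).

$9

E[payout] = (5/8)·2 + (3/8)·26 = 11
Expected profit = 11 − 2 = 9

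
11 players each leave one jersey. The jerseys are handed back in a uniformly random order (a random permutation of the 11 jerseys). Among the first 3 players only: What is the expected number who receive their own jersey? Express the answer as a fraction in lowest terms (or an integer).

Let Xᵢ = 1 if person i gets their own jersey. For each i, P(Xᵢ=1) = 1/11.
By linearity of expectation, E[X₁+…+X_3] = 3·(1/11) = 3/11.

3/11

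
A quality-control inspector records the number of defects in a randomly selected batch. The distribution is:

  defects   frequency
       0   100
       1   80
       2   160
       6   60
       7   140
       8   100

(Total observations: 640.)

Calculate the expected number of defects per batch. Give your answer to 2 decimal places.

3.97

Total = 640, so P(defects=0) = 100/640, etc.
E[X] = (5/32)·0 + (1/8)·1 + (1/4)·2 + (3/32)·6 + (7/32)·7 + (5/32)·8
     = 127/32 ≈ 3.97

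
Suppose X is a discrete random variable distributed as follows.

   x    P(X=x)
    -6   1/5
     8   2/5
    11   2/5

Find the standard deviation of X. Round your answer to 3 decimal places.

6.344

E[X] = 32/5, E[X²] = 406/5
Var(X) = E[X²] − (E[X])² = 406/5 − 1024/25 = 1006/25
SD(X) = √(1006/25) ≈ 6.344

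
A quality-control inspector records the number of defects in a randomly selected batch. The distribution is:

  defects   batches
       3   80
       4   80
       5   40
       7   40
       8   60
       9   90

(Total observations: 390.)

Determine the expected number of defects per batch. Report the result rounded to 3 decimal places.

5.974

Total = 390, so P(defects=3) = 80/390, etc.
E[X] = (8/39)·3 + (8/39)·4 + (4/39)·5 + (4/39)·7 + (2/13)·8 + (3/13)·9
     = 233/39 ≈ 5.974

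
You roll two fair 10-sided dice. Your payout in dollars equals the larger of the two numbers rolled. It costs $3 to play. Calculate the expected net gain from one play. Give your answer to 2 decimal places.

Distribution of the larger of the two numbers rolled: 1 w.p. 1/100, 2 w.p. 3/100, 3 w.p. 1/20, 4 w.p. 7/100, 5 w.p. 9/100, 6 w.p. 11/100, …
E[payout] = (1/100)·1 + (3/100)·2 + (1/20)·3 + (7/100)·4 + (9/100)·5 + (11/100)·6 + (13/100)·7 + (3/20)·8 + (17/100)·9 + (19/100)·10 = 143/20
Expected profit = 143/20 − 3 = 83/20 ≈ $4.15

$4.15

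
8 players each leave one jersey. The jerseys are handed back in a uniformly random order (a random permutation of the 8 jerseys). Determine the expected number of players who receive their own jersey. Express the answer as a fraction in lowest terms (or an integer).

Let Xᵢ = 1 if person i gets their own jersey. For each i, P(Xᵢ=1) = 1/8.
By linearity of expectation, E[X₁+…+X_8] = 8·(1/8) = 1.

1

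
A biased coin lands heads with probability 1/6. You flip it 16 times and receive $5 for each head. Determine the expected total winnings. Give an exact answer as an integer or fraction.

E[#heads] = 16·1/6 = 8/3 (linearity over flips).
E[winnings] = 5·8/3 = 40/3.

40/3 dollars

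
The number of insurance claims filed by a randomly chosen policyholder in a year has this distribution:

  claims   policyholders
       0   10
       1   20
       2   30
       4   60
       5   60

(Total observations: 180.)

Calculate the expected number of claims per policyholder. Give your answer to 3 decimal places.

3.444

Total = 180, so P(claims=0) = 10/180, etc.
E[X] = (1/18)·0 + (1/9)·1 + (1/6)·2 + (1/3)·4 + (1/3)·5
     = 31/9 ≈ 3.444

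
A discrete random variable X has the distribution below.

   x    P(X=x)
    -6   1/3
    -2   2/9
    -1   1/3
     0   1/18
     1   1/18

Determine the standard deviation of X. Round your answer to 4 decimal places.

2.4222

E[X] = -49/18, E[X²] = 239/18
Var(X) = E[X²] − (E[X])² = 239/18 − 2401/324 = 1901/324
SD(X) = √(1901/324) ≈ 2.4222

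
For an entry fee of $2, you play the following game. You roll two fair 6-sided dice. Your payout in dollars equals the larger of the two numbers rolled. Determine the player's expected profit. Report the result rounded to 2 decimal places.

Distribution of the larger of the two numbers rolled: 1 w.p. 1/36, 2 w.p. 1/12, 3 w.p. 5/36, 4 w.p. 7/36, 5 w.p. 1/4, 6 w.p. 11/36
E[payout] = (1/36)·1 + (1/12)·2 + (5/36)·3 + (7/36)·4 + (1/4)·5 + (11/36)·6 = 161/36
Expected profit = 161/36 − 2 = 89/36 ≈ $2.47

$2.47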